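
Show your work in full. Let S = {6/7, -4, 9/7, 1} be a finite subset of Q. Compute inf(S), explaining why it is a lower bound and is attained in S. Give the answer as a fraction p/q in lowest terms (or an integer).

S is finite, so inf(S) = min(S).
Sorted increasing:
-4, 6/7, 1, 9/7
The extremum is -4.
For every x in S, x >= -4. And -4 is in S, so it is attained.
Therefore inf(S) = -4.

-4


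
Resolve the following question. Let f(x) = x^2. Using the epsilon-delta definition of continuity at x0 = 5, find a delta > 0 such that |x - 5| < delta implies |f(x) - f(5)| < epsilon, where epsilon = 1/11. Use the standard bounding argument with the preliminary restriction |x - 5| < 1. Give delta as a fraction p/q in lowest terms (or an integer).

Factor: |x^2 - (5)^2| = |x - 5| * |x + 5|.
Impose |x - 5| < 1 first. Then |x + 5| = |(x - 5) + 2*(5)| <= |x - 5| + 2*|5| < 1 + 10 = 11.
So |x^2 - (5)^2| < delta * 11.
We need delta * 11 <= 1/11, i.e. delta <= 1/11/11 = 1/121.
Since 1/121 < 1, this is tighter than 1; take delta = 1/121.
So delta = 1/121 works.

1/121


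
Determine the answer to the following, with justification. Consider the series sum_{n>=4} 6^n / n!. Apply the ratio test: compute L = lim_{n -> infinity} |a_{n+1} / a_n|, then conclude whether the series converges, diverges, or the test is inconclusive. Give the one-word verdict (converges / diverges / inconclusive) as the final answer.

Let a_n denote the general term. Form the ratio a_{n+1}/a_n and simplify:
a_{n+1}/a_n = 6/(n + 1)
Take the limit as n -> infinity: L = 0.
Since L = 0 < 1, the ratio test implies the series converges.

converges


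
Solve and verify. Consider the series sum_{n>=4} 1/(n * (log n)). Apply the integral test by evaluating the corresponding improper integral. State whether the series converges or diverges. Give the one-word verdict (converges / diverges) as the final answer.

Let f(x) = 1/(x*log(x)). Then f is positive, continuous, and decreasing on [4, infinity), so the integral test applies.
Compute the improper integral int_{4}^infinity f(x) dx:
  antiderivative F(x) = log(log(x)).
  F(x) = log(log(x)) -> infinity as x -> infinity. The integral diverges, so by the integral test, the series diverges.

diverges


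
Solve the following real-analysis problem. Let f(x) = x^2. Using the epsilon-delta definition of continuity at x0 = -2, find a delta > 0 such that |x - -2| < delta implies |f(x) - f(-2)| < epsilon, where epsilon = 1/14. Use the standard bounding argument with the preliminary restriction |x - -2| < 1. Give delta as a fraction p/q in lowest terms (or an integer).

Factor: |x^2 - (-2)^2| = |x - -2| * |x + -2|.
Impose |x - -2| < 1 first. Then |x + -2| = |(x - -2) + 2*(-2)| <= |x - -2| + 2*|-2| < 1 + 4 = 5.
So |x^2 - (-2)^2| < delta * 5.
We need delta * 5 <= 1/14, i.e. delta <= 1/14/5 = 1/70.
Since 1/70 < 1, this is tighter than 1; take delta = 1/70.
So delta = 1/70 works.

1/70


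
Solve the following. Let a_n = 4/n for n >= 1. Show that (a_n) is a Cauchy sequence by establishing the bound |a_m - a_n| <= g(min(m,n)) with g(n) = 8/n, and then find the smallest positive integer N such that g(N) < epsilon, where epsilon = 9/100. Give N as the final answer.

For any m, n >= 1, by the triangle inequality:
|a_m - a_n| = |4/m - 4/n| <= 4*1/m + 4*1/n <= 8/min(m,n).
So g(n) = 8/n bounds the Cauchy difference. Since g(n) -> 0, (a_n) is Cauchy.
Now solve g(N) < 9/100: 8/N < 9/100 <=> N > 8 / (9/100) = 800/9.
The smallest integer strictly greater than 800/9 is N = 89.
Check: g(89) = 8/89 = 8/89 < 9/100; g(88) = 1/11 >= 9/100. So N = 89.

89


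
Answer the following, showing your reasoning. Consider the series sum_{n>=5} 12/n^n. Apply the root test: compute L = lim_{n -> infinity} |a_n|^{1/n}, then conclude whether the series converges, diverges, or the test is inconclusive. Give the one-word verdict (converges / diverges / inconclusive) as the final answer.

Let a_n denote the general term. Form |a_n|^(1/n) and simplify:
|a_n|^(1/n) = 12^(1/n)/n
Take the limit as n -> infinity: L = 0.
Since L = 0 < 1, the root test implies convergence.

converges


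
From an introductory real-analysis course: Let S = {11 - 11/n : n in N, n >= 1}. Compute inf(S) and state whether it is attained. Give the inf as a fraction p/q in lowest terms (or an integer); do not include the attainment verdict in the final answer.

Analysis:
- Values: 0, 11/2, 22/3, 33/4, ... strictly increasing.
- Minimum is 0 (n=1); inf = 0 (attained).
- 11 - 11/n -> 11 from below; sup = 11, not attained.
Conclusion: inf(S) = 0, attained in S.

0


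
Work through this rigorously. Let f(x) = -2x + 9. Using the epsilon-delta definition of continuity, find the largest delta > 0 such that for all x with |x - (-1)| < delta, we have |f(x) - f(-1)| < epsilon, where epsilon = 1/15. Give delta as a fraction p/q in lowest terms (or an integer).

We compute f(-1) = -2*(-1) + 9 = 11.
|f(x) - f(-1)| = |-2x + 9 - (11)| = |-2(x - (-1))| = 2|x - (-1)|.
We need 2|x - (-1)| < 1/15, i.e. |x - (-1)| < 1/15 / 2 = 1/30.
So any delta <= 1/30 works. Conversely, if delta > 1/30, then x = -1 + 1/30 satisfies |x - (-1)| = 1/30 < delta but |f(x) - f(-1)| = 2 * 1/30 = 1/15, which is not < 1/15; so no larger delta works.
Hence the largest such delta is 1/30.

1/30


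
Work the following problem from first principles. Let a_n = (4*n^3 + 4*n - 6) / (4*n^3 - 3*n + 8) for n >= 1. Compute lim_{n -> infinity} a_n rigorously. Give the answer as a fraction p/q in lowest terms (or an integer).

Divide numerator and denominator by n^3, the highest power:
numerator / n^3 = 4 + 4/n^2 - 6/n^3
denominator / n^3 = 4 - 3/n^2 + 8/n^3
As n -> infinity, all terms of the form c/n^k (k >= 1) tend to 0.
So numerator / n^3 -> 4 and denominator / n^3 -> 4.
Therefore lim a_n = 1.

1


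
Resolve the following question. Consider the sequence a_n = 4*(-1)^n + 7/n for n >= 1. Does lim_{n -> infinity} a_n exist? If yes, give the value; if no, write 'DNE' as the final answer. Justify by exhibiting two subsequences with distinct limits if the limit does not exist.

Examine the behaviour of a_n along subsequences.
a_{2k} = 4 + 7/(2k) -> 4. a_{2k+1} = -4 + 7/(2k+1) -> -4.
Since these two subsequential limits are 4 and -4, distinct, the full sequence cannot converge (a convergent sequence has all subsequences tending to the same limit). So lim a_n does not exist.

DNE


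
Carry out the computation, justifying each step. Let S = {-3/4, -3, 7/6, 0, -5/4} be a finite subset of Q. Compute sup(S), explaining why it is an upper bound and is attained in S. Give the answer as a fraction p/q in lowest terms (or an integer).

S is finite, so sup(S) = max(S).
Sorted decreasing:
7/6, 0, -3/4, -5/4, -3
The extremum is 7/6.
For every x in S, x <= 7/6. And 7/6 is in S, so it is attained.
Therefore sup(S) = 7/6.

7/6


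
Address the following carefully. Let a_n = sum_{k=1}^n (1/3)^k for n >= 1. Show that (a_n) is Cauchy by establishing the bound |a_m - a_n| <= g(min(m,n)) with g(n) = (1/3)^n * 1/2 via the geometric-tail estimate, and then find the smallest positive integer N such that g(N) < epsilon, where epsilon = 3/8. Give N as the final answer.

For m > n >= 1: |a_m - a_n| = sum_{k=n+1}^m (1/3)^k < sum_{k=n+1}^infinity (1/3)^k = (1/3)^(n+1) / (1 - 1/3) = (1/3)^n * (1/3) * (3/2) = (1/3)^n * 1/2.
So g(n) = (1/3)^n / 2. Since g(n) -> 0, (a_n) is Cauchy.
Now solve g(N) < 3/8: (1/3)^N / 2 < 3/8 <=> 3^N > 1 / (2 * 3/8) = 4/3.
Check powers of 3: 3^0 = 1 <= 4/3, 3^1 = 3 > 4/3.
So the smallest such N is 1. Check: g(1) = 1/(2 * 3) = 1/6 < 3/8.

1


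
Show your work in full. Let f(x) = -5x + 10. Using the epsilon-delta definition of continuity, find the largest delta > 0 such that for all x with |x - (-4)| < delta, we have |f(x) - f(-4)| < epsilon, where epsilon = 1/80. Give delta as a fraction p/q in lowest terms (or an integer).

We compute f(-4) = -5*(-4) + 10 = 30.
|f(x) - f(-4)| = |-5x + 10 - (30)| = |-5(x - (-4))| = 5|x - (-4)|.
We need 5|x - (-4)| < 1/80, i.e. |x - (-4)| < 1/80 / 5 = 1/400.
So any delta <= 1/400 works. Conversely, if delta > 1/400, then x = -4 + 1/400 satisfies |x - (-4)| = 1/400 < delta but |f(x) - f(-4)| = 5 * 1/400 = 1/80, which is not < 1/80; so no larger delta works.
Hence the largest such delta is 1/400.

1/400


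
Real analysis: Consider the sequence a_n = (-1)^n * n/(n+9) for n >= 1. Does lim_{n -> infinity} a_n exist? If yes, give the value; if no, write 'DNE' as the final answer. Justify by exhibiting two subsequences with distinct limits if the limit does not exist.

Examine the behaviour of a_n along subsequences.
a_{2k} = 2k/(2k+9) -> 1. a_{2k+1} = -(2k+1)/(2k+10) -> -1.
Since these two subsequential limits are 1 and -1, distinct, the full sequence cannot converge (a convergent sequence has all subsequences tending to the same limit). So lim a_n does not exist.

DNE


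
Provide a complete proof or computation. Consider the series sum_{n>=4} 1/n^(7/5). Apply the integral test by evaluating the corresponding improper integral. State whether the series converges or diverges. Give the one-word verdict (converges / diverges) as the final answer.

Let f(x) = x^(-7/5). Then f is positive, continuous, and decreasing on [4, infinity), so the integral test applies.
Compute the improper integral int_{4}^infinity f(x) dx:
  antiderivative F(x) = -5/(2*x^(2/5)).
  As x -> infinity, F(x) -> 0 (since p = 7/5 > 1).
  So int = F(infinity) - F(4) = 0 - (-5*2^(1/5)/4) = 5*2^(1/5)/4.
  Finite, so by the integral test, the series converges.

converges


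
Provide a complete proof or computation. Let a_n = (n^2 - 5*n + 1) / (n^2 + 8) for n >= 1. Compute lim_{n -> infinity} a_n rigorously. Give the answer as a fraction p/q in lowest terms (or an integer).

Divide numerator and denominator by n^2, the highest power:
numerator / n^2 = 1 - 5/n + n^(-2)
denominator / n^2 = 1 + 8/n^2
As n -> infinity, all terms of the form c/n^k (k >= 1) tend to 0.
So numerator / n^2 -> 1 and denominator / n^2 -> 1.
Therefore lim a_n = 1.

1


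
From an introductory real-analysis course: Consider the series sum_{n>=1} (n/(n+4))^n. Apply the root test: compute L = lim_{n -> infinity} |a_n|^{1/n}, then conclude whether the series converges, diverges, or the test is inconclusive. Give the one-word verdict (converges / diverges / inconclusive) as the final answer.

Let a_n denote the general term. Form |a_n|^(1/n) and simplify:
|a_n|^(1/n) = n/(n + 4)
Take the limit as n -> infinity: L = 1.
Since L = 1, the root test is inconclusive. (In fact a_n = (n/(n+4))^n -> e^(-4) != 0, so the nth-term test shows divergence; but the root test itself gives no conclusion.)

inconclusive


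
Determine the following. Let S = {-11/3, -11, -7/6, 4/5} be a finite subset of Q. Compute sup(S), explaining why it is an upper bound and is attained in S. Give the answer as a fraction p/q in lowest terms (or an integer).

S is finite, so sup(S) = max(S).
Sorted decreasing:
4/5, -7/6, -11/3, -11
The extremum is 4/5.
For every x in S, x <= 4/5. And 4/5 is in S, so it is attained.
Therefore sup(S) = 4/5.

4/5


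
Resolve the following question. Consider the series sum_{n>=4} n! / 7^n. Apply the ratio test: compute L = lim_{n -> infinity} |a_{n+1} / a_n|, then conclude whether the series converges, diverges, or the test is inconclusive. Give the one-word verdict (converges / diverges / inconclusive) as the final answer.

Let a_n denote the general term. Form the ratio a_{n+1}/a_n and simplify:
a_{n+1}/a_n = n/7 + 1/7
Take the limit as n -> infinity: L = infinity.
Since L = infinity > 1 (or L = infinity), the ratio test implies the series diverges.

diverges


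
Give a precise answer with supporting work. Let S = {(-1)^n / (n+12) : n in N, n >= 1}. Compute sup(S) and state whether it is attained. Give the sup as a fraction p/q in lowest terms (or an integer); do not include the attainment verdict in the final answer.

Analysis:
- Values: -1/13, 1/14, -1/15, 1/16, -1/17, ...
- Positive terms (even n): 1/(2+12), 1/(4+12), ... decreasing -> max = 1/14 (n=2).
- Negative terms (odd n): -1/(1+12), -1/(3+12), ... increasing -> min = -1/13 (n=1).
- So sup = 1/14 (attained at n=2); inf = -1/13 (attained at n=1).
Conclusion: sup(S) = 1/14, attained in S.

1/14


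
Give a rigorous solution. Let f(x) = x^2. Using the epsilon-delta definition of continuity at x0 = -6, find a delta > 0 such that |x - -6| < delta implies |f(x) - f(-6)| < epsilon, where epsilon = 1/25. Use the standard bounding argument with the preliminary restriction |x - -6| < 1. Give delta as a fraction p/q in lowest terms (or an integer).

Factor: |x^2 - (-6)^2| = |x - -6| * |x + -6|.
Impose |x - -6| < 1 first. Then |x + -6| = |(x - -6) + 2*(-6)| <= |x - -6| + 2*|-6| < 1 + 12 = 13.
So |x^2 - (-6)^2| < delta * 13.
We need delta * 13 <= 1/25, i.e. delta <= 1/25/13 = 1/325.
Since 1/325 < 1, this is tighter than 1; take delta = 1/325.
So delta = 1/325 works.

1/325


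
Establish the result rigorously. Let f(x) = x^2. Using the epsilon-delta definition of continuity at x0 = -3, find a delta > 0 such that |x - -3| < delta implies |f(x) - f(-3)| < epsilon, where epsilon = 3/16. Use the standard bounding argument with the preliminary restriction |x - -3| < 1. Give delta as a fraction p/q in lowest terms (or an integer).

Factor: |x^2 - (-3)^2| = |x - -3| * |x + -3|.
Impose |x - -3| < 1 first. Then |x + -3| = |(x - -3) + 2*(-3)| <= |x - -3| + 2*|-3| < 1 + 6 = 7.
So |x^2 - (-3)^2| < delta * 7.
We need delta * 7 <= 3/16, i.e. delta <= 3/16/7 = 3/112.
Since 3/112 < 1, this is tighter than 1; take delta = 3/112.
So delta = 3/112 works.

3/112


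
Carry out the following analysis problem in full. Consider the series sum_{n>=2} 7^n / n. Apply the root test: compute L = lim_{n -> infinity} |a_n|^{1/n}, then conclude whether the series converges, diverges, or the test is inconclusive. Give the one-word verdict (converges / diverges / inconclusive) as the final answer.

Let a_n denote the general term. Form |a_n|^(1/n) and simplify:
|a_n|^(1/n) = 7/n^(1/n)
Take the limit as n -> infinity: L = 7.
Since L = 7 > 1, the root test implies divergence.

diverges


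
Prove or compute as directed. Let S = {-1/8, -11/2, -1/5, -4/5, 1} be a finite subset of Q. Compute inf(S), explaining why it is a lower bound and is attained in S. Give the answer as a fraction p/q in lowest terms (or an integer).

S is finite, so inf(S) = min(S).
Sorted increasing:
-11/2, -4/5, -1/5, -1/8, 1
The extremum is -11/2.
For every x in S, x >= -11/2. And -11/2 is in S, so it is attained.
Therefore inf(S) = -11/2.

-11/2


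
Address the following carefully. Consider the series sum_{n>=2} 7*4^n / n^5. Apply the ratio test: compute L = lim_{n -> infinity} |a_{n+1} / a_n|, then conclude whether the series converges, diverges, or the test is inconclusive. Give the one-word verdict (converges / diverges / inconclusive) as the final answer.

Let a_n denote the general term. Form the ratio a_{n+1}/a_n and simplify:
a_{n+1}/a_n = 4*n^5/(n + 1)^5
Take the limit as n -> infinity: L = 4.
Since L = 4 > 1 (or L = infinity), the ratio test implies the series diverges.

diverges


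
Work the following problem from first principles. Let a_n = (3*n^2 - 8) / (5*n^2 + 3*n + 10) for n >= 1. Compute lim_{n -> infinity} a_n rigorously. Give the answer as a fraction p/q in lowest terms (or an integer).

Divide numerator and denominator by n^2, the highest power:
numerator / n^2 = 3 - 8/n^2
denominator / n^2 = 5 + 3/n + 10/n^2
As n -> infinity, all terms of the form c/n^k (k >= 1) tend to 0.
So numerator / n^2 -> 3 and denominator / n^2 -> 5.
Therefore lim a_n = 3/5.

3/5


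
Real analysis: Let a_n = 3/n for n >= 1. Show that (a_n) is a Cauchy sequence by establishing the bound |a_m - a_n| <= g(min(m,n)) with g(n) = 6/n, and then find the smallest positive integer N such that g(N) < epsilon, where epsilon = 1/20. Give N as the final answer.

For any m, n >= 1, by the triangle inequality:
|a_m - a_n| = |3/m - 3/n| <= 3*1/m + 3*1/n <= 6/min(m,n).
So g(n) = 6/n bounds the Cauchy difference. Since g(n) -> 0, (a_n) is Cauchy.
Now solve g(N) < 1/20: 6/N < 1/20 <=> N > 6 / (1/20) = 120.
The smallest integer strictly greater than 120 is N = 121.
Check: g(121) = 6/121 = 6/121 < 1/20; g(120) = 1/20 >= 1/20. So N = 121.

121


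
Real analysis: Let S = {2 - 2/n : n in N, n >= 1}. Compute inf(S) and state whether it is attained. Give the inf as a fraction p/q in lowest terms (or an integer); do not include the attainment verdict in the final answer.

Analysis:
- Values: 0, 1, 4/3, 3/2, ... strictly increasing.
- Minimum is 0 (n=1); inf = 0 (attained).
- 2 - 2/n -> 2 from below; sup = 2, not attained.
Conclusion: inf(S) = 0, attained in S.

0


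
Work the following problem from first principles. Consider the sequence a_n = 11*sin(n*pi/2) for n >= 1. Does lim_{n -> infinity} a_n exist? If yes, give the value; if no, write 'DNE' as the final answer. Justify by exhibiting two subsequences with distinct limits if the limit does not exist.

Examine the behaviour of a_n along subsequences.
a_{4k+1} = 11*sin(pi/2 + 2k*pi) = 11 -> 11. a_{4k+3} = 11*sin(3pi/2 + 2k*pi) = -11 -> -11.
Since these two subsequential limits are 11 and -11, distinct, the full sequence cannot converge (a convergent sequence has all subsequences tending to the same limit). So lim a_n does not exist.

DNE


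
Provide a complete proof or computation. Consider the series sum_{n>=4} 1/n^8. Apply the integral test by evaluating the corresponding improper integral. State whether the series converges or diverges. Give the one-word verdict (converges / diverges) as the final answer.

Let f(x) = x^(-8). Then f is positive, continuous, and decreasing on [4, infinity), so the integral test applies.
Compute the improper integral int_{4}^infinity f(x) dx:
  antiderivative F(x) = -1/(7*x^7).
  As x -> infinity, F(x) -> 0 (since p = 8 > 1).
  So int = F(infinity) - F(4) = 0 - (-1/114688) = 1/114688.
  Finite, so by the integral test, the series converges.

converges


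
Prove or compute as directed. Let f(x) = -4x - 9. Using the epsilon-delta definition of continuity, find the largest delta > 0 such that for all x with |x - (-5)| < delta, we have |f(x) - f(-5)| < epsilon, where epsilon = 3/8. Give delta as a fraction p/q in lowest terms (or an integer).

We compute f(-5) = -4*(-5) - 9 = 11.
|f(x) - f(-5)| = |-4x - 9 - (11)| = |-4(x - (-5))| = 4|x - (-5)|.
We need 4|x - (-5)| < 3/8, i.e. |x - (-5)| < 3/8 / 4 = 3/32.
So any delta <= 3/32 works. Conversely, if delta > 3/32, then x = -5 + 3/32 satisfies |x - (-5)| = 3/32 < delta but |f(x) - f(-5)| = 4 * 3/32 = 3/8, which is not < 3/8; so no larger delta works.
Hence the largest such delta is 3/32.

3/32


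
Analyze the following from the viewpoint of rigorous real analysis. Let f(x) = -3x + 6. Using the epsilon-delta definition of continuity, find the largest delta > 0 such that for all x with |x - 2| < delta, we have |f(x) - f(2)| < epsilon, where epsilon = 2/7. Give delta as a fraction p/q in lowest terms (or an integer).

We compute f(2) = -3*(2) + 6 = 0.
|f(x) - f(2)| = |-3x + 6 - (0)| = |-3(x - 2)| = 3|x - 2|.
We need 3|x - 2| < 2/7, i.e. |x - 2| < 2/7 / 3 = 2/21.
So any delta <= 2/21 works. Conversely, if delta > 2/21, then x = 2 + 2/21 satisfies |x - 2| = 2/21 < delta but |f(x) - f(2)| = 3 * 2/21 = 2/7, which is not < 2/7; so no larger delta works.
Hence the largest such delta is 2/21.

2/21


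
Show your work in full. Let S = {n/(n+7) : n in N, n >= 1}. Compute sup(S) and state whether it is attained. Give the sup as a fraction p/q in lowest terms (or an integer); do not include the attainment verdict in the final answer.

Analysis:
- Values: 1/8, 2/9, 3/10, 4/11, ... strictly increasing.
- Minimum is 1/8 (n=1); inf = 1/8 (attained).
- n/(n+7) = 1 - 7/(n+7) -> 1 from below as n -> infinity, and never equals 1.
- So sup = 1 (not attained).
Conclusion: sup(S) = 1, not attained in S.

1


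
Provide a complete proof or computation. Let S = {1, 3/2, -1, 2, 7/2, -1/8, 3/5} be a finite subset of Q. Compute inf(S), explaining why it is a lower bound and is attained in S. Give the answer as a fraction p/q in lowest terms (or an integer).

S is finite, so inf(S) = min(S).
Sorted increasing:
-1, -1/8, 3/5, 1, 3/2, 2, 7/2
The extremum is -1.
For every x in S, x >= -1. And -1 is in S, so it is attained.
Therefore inf(S) = -1.

-1


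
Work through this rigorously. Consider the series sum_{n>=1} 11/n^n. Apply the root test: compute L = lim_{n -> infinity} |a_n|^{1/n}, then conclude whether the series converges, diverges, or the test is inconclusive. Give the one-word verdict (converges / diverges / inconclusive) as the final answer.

Let a_n denote the general term. Form |a_n|^(1/n) and simplify:
|a_n|^(1/n) = 11^(1/n)/n
Take the limit as n -> infinity: L = 0.
Since L = 0 < 1, the root test implies convergence.

converges


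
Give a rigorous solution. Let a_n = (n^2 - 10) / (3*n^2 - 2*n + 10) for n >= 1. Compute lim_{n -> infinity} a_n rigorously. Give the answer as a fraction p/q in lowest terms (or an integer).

Divide numerator and denominator by n^2, the highest power:
numerator / n^2 = 1 - 10/n^2
denominator / n^2 = 3 - 2/n + 10/n^2
As n -> infinity, all terms of the form c/n^k (k >= 1) tend to 0.
So numerator / n^2 -> 1 and denominator / n^2 -> 3.
Therefore lim a_n = 1/3.

1/3


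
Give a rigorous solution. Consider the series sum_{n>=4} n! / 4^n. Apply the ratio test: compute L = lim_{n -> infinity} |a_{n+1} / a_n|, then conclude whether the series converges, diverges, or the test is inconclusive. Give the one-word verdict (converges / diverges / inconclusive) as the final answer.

Let a_n denote the general term. Form the ratio a_{n+1}/a_n and simplify:
a_{n+1}/a_n = n/4 + 1/4
Take the limit as n -> infinity: L = infinity.
Since L = infinity > 1 (or L = infinity), the ratio test implies the series diverges.

diverges


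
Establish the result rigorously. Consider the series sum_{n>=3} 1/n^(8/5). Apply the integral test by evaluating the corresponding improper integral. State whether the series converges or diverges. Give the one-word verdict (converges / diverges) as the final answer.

Let f(x) = x^(-8/5). Then f is positive, continuous, and decreasing on [3, infinity), so the integral test applies.
Compute the improper integral int_{3}^infinity f(x) dx:
  antiderivative F(x) = -5/(3*x^(3/5)).
  As x -> infinity, F(x) -> 0 (since p = 8/5 > 1).
  So int = F(infinity) - F(3) = 0 - (-5*3^(2/5)/9) = 5*3^(2/5)/9.
  Finite, so by the integral test, the series converges.

converges


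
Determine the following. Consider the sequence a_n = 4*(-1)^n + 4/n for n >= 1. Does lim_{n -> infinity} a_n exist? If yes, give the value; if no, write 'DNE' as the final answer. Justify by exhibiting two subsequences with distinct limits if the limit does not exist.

Examine the behaviour of a_n along subsequences.
a_{2k} = 4 + 4/(2k) -> 4. a_{2k+1} = -4 + 4/(2k+1) -> -4.
Since these two subsequential limits are 4 and -4, distinct, the full sequence cannot converge (a convergent sequence has all subsequences tending to the same limit). So lim a_n does not exist.

DNE


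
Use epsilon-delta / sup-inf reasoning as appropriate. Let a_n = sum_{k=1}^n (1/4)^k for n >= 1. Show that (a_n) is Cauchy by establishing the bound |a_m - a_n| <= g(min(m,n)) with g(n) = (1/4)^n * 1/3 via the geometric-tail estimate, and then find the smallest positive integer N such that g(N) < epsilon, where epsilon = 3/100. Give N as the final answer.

For m > n >= 1: |a_m - a_n| = sum_{k=n+1}^m (1/4)^k < sum_{k=n+1}^infinity (1/4)^k = (1/4)^(n+1) / (1 - 1/4) = (1/4)^n * (1/4) * (4/3) = (1/4)^n * 1/3.
So g(n) = (1/4)^n / 3. Since g(n) -> 0, (a_n) is Cauchy.
Now solve g(N) < 3/100: (1/4)^N / 3 < 3/100 <=> 4^N > 1 / (3 * 3/100) = 100/9.
Check powers of 4: 4^1 = 4 <= 100/9, 4^2 = 16 > 100/9.
So the smallest such N is 2. Check: g(2) = 1/(3 * 16) = 1/48 < 3/100.

2


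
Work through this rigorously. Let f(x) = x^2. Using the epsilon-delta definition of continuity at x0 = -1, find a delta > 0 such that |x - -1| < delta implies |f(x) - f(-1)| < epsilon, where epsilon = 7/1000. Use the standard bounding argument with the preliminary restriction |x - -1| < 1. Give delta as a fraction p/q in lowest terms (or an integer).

Factor: |x^2 - (-1)^2| = |x - -1| * |x + -1|.
Impose |x - -1| < 1 first. Then |x + -1| = |(x - -1) + 2*(-1)| <= |x - -1| + 2*|-1| < 1 + 2 = 3.
So |x^2 - (-1)^2| < delta * 3.
We need delta * 3 <= 7/1000, i.e. delta <= 7/1000/3 = 7/3000.
Since 7/3000 < 1, this is tighter than 1; take delta = 7/3000.
So delta = 7/3000 works.

7/3000


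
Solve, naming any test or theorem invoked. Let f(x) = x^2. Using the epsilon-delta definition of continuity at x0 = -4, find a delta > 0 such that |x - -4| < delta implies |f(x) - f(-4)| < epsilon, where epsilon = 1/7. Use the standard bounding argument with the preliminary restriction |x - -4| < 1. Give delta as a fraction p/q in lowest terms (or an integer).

Factor: |x^2 - (-4)^2| = |x - -4| * |x + -4|.
Impose |x - -4| < 1 first. Then |x + -4| = |(x - -4) + 2*(-4)| <= |x - -4| + 2*|-4| < 1 + 8 = 9.
So |x^2 - (-4)^2| < delta * 9.
We need delta * 9 <= 1/7, i.e. delta <= 1/7/9 = 1/63.
Since 1/63 < 1, this is tighter than 1; take delta = 1/63.
So delta = 1/63 works.

1/63


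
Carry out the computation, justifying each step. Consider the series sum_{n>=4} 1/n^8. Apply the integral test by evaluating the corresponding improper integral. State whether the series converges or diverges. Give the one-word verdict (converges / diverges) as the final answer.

Let f(x) = x^(-8). Then f is positive, continuous, and decreasing on [4, infinity), so the integral test applies.
Compute the improper integral int_{4}^infinity f(x) dx:
  antiderivative F(x) = -1/(7*x^7).
  As x -> infinity, F(x) -> 0 (since p = 8 > 1).
  So int = F(infinity) - F(4) = 0 - (-1/114688) = 1/114688.
  Finite, so by the integral test, the series converges.

converges


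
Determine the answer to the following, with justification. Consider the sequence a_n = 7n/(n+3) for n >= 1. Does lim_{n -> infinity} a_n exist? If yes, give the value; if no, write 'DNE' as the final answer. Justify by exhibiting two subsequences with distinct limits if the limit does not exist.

Examine the behaviour of a_n along subsequences.
Even-n subsequence a_{2k} = 7(2k)/(2k+3) -> 7. Odd-n subsequence a_{2k+1} = 7(2k+1)/(2k+4) -> 7. Both tend to 7, which suggests the limit is 7; verify directly.
|a_n - 7| = |7n - 7(n+3)| / (n+3) = 21/(n+3) < 21/n for every n >= 1.
Given epsilon > 0, choose a positive integer N > 21/epsilon. Then for all n >= N, |a_n - 7| < 21/n <= 21/N < epsilon.
So by the definition of the limit, lim a_n exists and equals 7.

7


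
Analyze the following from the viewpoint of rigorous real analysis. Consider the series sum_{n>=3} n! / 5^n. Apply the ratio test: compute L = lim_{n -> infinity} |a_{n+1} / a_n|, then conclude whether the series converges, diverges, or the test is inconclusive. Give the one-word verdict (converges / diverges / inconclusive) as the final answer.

Let a_n denote the general term. Form the ratio a_{n+1}/a_n and simplify:
a_{n+1}/a_n = n/5 + 1/5
Take the limit as n -> infinity: L = infinity.
Since L = infinity > 1 (or L = infinity), the ratio test implies the series diverges.

diverges


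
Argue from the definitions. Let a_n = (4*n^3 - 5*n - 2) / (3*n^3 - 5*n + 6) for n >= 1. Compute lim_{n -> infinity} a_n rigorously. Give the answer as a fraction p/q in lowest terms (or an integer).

Divide numerator and denominator by n^3, the highest power:
numerator / n^3 = 4 - 5/n^2 - 2/n^3
denominator / n^3 = 3 - 5/n^2 + 6/n^3
As n -> infinity, all terms of the form c/n^k (k >= 1) tend to 0.
So numerator / n^3 -> 4 and denominator / n^3 -> 3.
Therefore lim a_n = 4/3.

4/3


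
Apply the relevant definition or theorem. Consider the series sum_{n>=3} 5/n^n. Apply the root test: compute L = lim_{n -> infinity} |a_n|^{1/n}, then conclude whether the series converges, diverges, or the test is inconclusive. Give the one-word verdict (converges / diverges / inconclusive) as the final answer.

Let a_n denote the general term. Form |a_n|^(1/n) and simplify:
|a_n|^(1/n) = 5^(1/n)/n
Take the limit as n -> infinity: L = 0.
Since L = 0 < 1, the root test implies convergence.

converges


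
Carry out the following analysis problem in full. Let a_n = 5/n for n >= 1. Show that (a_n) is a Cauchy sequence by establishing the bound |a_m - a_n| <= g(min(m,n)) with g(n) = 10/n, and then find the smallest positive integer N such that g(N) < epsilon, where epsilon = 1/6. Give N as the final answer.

For any m, n >= 1, by the triangle inequality:
|a_m - a_n| = |5/m - 5/n| <= 5*1/m + 5*1/n <= 10/min(m,n).
So g(n) = 10/n bounds the Cauchy difference. Since g(n) -> 0, (a_n) is Cauchy.
Now solve g(N) < 1/6: 10/N < 1/6 <=> N > 10 / (1/6) = 60.
The smallest integer strictly greater than 60 is N = 61.
Check: g(61) = 10/61 = 10/61 < 1/6; g(60) = 1/6 >= 1/6. So N = 61.

61


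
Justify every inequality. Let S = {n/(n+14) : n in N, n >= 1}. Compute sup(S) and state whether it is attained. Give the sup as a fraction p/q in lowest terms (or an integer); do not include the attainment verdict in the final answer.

Analysis:
- Values: 1/15, 1/8, 3/17, 2/9, ... strictly increasing.
- Minimum is 1/15 (n=1); inf = 1/15 (attained).
- n/(n+14) = 1 - 14/(n+14) -> 1 from below as n -> infinity, and never equals 1.
- So sup = 1 (not attained).
Conclusion: sup(S) = 1, not attained in S.

1


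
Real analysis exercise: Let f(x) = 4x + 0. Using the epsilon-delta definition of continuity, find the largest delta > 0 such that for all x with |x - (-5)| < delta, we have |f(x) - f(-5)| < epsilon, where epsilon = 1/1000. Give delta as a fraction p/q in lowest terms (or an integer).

We compute f(-5) = 4*(-5) + 0 = -20.
|f(x) - f(-5)| = |4x + 0 - (-20)| = |4(x - (-5))| = 4|x - (-5)|.
We need 4|x - (-5)| < 1/1000, i.e. |x - (-5)| < 1/1000 / 4 = 1/4000.
So any delta <= 1/4000 works. Conversely, if delta > 1/4000, then x = -5 + 1/4000 satisfies |x - (-5)| = 1/4000 < delta but |f(x) - f(-5)| = 4 * 1/4000 = 1/1000, which is not < 1/1000; so no larger delta works.
Hence the largest such delta is 1/4000.

1/4000


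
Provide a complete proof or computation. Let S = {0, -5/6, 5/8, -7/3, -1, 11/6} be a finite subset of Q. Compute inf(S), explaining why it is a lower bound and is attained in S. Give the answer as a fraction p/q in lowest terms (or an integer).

S is finite, so inf(S) = min(S).
Sorted increasing:
-7/3, -1, -5/6, 0, 5/8, 11/6
The extremum is -7/3.
For every x in S, x >= -7/3. And -7/3 is in S, so it is attained.
Therefore inf(S) = -7/3.

-7/3


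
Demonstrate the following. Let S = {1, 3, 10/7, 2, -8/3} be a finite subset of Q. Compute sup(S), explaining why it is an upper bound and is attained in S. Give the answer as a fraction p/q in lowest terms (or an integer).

S is finite, so sup(S) = max(S).
Sorted decreasing:
3, 2, 10/7, 1, -8/3
The extremum is 3.
For every x in S, x <= 3. And 3 is in S, so it is attained.
Therefore sup(S) = 3.

3


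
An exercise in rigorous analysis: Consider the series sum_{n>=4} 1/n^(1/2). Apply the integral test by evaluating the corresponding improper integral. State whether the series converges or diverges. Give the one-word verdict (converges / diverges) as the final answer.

Let f(x) = 1/sqrt(x). Then f is positive, continuous, and decreasing on [4, infinity), so the integral test applies.
Compute the improper integral int_{4}^infinity f(x) dx:
  antiderivative F(x) = 2*sqrt(x).
  As x -> infinity, F(x) -> infinity (since p = 1/2 < 1).
  So the integral diverges. By the integral test, the series diverges.

diverges


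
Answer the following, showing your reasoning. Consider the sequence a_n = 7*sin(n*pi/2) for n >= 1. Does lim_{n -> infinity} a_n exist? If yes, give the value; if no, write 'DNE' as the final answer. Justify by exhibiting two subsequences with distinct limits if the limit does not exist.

Examine the behaviour of a_n along subsequences.
a_{4k+1} = 7*sin(pi/2 + 2k*pi) = 7 -> 7. a_{4k+3} = 7*sin(3pi/2 + 2k*pi) = -7 -> -7.
Since these two subsequential limits are 7 and -7, distinct, the full sequence cannot converge (a convergent sequence has all subsequences tending to the same limit). So lim a_n does not exist.

DNE


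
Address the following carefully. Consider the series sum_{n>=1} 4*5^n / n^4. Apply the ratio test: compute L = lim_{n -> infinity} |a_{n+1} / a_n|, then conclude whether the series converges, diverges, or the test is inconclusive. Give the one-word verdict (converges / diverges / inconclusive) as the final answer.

Let a_n denote the general term. Form the ratio a_{n+1}/a_n and simplify:
a_{n+1}/a_n = 5*n^4/(n + 1)^4
Take the limit as n -> infinity: L = 5.
Since L = 5 > 1 (or L = infinity), the ratio test implies the series diverges.

diverges


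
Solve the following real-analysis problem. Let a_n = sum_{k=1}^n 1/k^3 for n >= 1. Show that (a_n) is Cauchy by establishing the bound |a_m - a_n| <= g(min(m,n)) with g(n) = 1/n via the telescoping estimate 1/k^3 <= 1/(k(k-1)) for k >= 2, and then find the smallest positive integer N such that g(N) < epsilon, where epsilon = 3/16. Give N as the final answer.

For m > n >= 1: |a_m - a_n| = sum_{k=n+1}^m 1/k^3.
Use 1/k^3 <= 1/(k(k-1)) = 1/(k-1) - 1/k for k >= 2 (which holds since k^3 >= k^2 >= k(k-1) for k >= 2):
sum_{k=n+1}^m 1/k^3 <= sum_{k=n+1}^m (1/(k-1) - 1/k) = 1/n - 1/m <= 1/n.
By symmetry the same bound holds with n,m swapped, so |a_m - a_n| <= 1/min(m,n) = g(min(m,n)). Since g(n) -> 0, (a_n) is Cauchy.
Now solve g(N) < 3/16: 1/N < 3/16 <=> N > 1/(3/16) = 16/3.
The smallest integer strictly greater than 16/3 is N = 6.
Check: g(6) = 1/6 < 3/16; g(5) = 1/5 >= 3/16. So N = 6.

6


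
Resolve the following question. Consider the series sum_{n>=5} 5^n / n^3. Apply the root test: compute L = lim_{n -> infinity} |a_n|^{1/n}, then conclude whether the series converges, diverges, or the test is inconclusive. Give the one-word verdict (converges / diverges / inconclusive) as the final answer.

Let a_n denote the general term. Form |a_n|^(1/n) and simplify:
|a_n|^(1/n) = 5/n^(3/n)
Take the limit as n -> infinity: L = 5.
Since L = 5 > 1, the root test implies divergence.

diverges


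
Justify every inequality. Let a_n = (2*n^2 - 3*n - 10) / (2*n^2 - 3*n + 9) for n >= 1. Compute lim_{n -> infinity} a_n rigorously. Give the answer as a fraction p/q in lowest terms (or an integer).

Divide numerator and denominator by n^2, the highest power:
numerator / n^2 = 2 - 3/n - 10/n^2
denominator / n^2 = 2 - 3/n + 9/n^2
As n -> infinity, all terms of the form c/n^k (k >= 1) tend to 0.
So numerator / n^2 -> 2 and denominator / n^2 -> 2.
Therefore lim a_n = 1.

1


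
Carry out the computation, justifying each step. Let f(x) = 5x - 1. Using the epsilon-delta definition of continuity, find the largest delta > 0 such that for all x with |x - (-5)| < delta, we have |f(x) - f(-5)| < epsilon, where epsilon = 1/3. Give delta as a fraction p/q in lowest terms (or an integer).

We compute f(-5) = 5*(-5) - 1 = -26.
|f(x) - f(-5)| = |5x - 1 - (-26)| = |5(x - (-5))| = 5|x - (-5)|.
We need 5|x - (-5)| < 1/3, i.e. |x - (-5)| < 1/3 / 5 = 1/15.
So any delta <= 1/15 works. Conversely, if delta > 1/15, then x = -5 + 1/15 satisfies |x - (-5)| = 1/15 < delta but |f(x) - f(-5)| = 5 * 1/15 = 1/3, which is not < 1/3; so no larger delta works.
Hence the largest such delta is 1/15.

1/15


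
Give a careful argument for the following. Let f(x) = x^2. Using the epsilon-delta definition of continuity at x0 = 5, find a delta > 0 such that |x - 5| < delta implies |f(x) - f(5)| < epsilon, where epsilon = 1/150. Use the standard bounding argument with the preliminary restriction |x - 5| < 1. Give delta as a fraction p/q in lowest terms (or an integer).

Factor: |x^2 - (5)^2| = |x - 5| * |x + 5|.
Impose |x - 5| < 1 first. Then |x + 5| = |(x - 5) + 2*(5)| <= |x - 5| + 2*|5| < 1 + 10 = 11.
So |x^2 - (5)^2| < delta * 11.
We need delta * 11 <= 1/150, i.e. delta <= 1/150/11 = 1/1650.
Since 1/1650 < 1, this is tighter than 1; take delta = 1/1650.
So delta = 1/1650 works.

1/1650


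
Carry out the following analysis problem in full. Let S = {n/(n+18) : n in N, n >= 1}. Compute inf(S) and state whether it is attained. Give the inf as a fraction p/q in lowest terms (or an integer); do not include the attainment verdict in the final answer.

Analysis:
- Values: 1/19, 1/10, 1/7, 2/11, ... strictly increasing.
- Minimum is 1/19 (n=1); inf = 1/19 (attained).
- n/(n+18) = 1 - 18/(n+18) -> 1 from below as n -> infinity, and never equals 1.
- So sup = 1 (not attained).
Conclusion: inf(S) = 1/19, attained in S.

1/19


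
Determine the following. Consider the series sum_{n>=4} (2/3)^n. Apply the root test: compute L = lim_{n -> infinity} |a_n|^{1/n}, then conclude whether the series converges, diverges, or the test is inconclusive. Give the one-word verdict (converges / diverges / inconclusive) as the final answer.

Let a_n denote the general term. Form |a_n|^(1/n) and simplify:
|a_n|^(1/n) = 2/3
Take the limit as n -> infinity: L = 2/3.
Since L = 2/3 < 1, the root test implies convergence.

converges


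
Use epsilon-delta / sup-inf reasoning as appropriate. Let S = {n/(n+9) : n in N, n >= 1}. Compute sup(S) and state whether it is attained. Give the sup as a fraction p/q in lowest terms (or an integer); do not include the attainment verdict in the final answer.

Analysis:
- Values: 1/10, 2/11, 1/4, 4/13, ... strictly increasing.
- Minimum is 1/10 (n=1); inf = 1/10 (attained).
- n/(n+9) = 1 - 9/(n+9) -> 1 from below as n -> infinity, and never equals 1.
- So sup = 1 (not attained).
Conclusion: sup(S) = 1, not attained in S.

1


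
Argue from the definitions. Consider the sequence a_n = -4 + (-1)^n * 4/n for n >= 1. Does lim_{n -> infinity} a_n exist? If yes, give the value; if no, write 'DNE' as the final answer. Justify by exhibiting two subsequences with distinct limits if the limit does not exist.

Examine the behaviour of a_n along subsequences.
Even-n subsequence a_{2k} = -4 + 4/(2k) -> -4. Odd-n subsequence a_{2k+1} = -4 - 4/(2k+1) -> -4. Both tend to -4, which suggests the limit is -4; verify directly.
|a_n - (-4)| = |(-1)^n * 4/n| = 4/n for every n >= 1.
Given epsilon > 0, choose a positive integer N > 4/epsilon. Then for all n >= N, |a_n - (-4)| = 4/n <= 4/N < epsilon.
So by the definition of the limit, lim a_n exists and equals -4.

-4


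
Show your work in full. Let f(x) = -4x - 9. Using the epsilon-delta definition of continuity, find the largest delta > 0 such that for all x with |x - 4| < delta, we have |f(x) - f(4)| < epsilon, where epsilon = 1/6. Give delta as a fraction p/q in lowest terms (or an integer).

We compute f(4) = -4*(4) - 9 = -25.
|f(x) - f(4)| = |-4x - 9 - (-25)| = |-4(x - 4)| = 4|x - 4|.
We need 4|x - 4| < 1/6, i.e. |x - 4| < 1/6 / 4 = 1/24.
So any delta <= 1/24 works. Conversely, if delta > 1/24, then x = 4 + 1/24 satisfies |x - 4| = 1/24 < delta but |f(x) - f(4)| = 4 * 1/24 = 1/6, which is not < 1/6; so no larger delta works.
Hence the largest such delta is 1/24.

1/24


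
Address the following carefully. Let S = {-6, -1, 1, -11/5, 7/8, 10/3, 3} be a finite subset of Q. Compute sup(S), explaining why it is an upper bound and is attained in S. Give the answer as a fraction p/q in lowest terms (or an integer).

S is finite, so sup(S) = max(S).
Sorted decreasing:
10/3, 3, 1, 7/8, -1, -11/5, -6
The extremum is 10/3.
For every x in S, x <= 10/3. And 10/3 is in S, so it is attained.
Therefore sup(S) = 10/3.

10/3


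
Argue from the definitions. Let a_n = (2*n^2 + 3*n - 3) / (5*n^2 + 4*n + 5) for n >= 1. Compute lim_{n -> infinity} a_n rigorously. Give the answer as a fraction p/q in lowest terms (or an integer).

Divide numerator and denominator by n^2, the highest power:
numerator / n^2 = 2 + 3/n - 3/n^2
denominator / n^2 = 5 + 4/n + 5/n^2
As n -> infinity, all terms of the form c/n^k (k >= 1) tend to 0.
So numerator / n^2 -> 2 and denominator / n^2 -> 5.
Therefore lim a_n = 2/5.

2/5


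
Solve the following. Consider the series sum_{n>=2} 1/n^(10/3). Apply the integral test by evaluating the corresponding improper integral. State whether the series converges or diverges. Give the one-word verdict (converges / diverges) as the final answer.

Let f(x) = x^(-10/3). Then f is positive, continuous, and decreasing on [2, infinity), so the integral test applies.
Compute the improper integral int_{2}^infinity f(x) dx:
  antiderivative F(x) = -3/(7*x^(7/3)).
  As x -> infinity, F(x) -> 0 (since p = 10/3 > 1).
  So int = F(infinity) - F(2) = 0 - (-3*2^(2/3)/56) = 3*2^(2/3)/56.
  Finite, so by the integral test, the series converges.

converges
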